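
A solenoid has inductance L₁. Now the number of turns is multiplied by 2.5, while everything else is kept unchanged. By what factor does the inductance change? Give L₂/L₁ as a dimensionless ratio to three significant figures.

L₂/L₁ = 6.25

For a solenoid, L ∝ μᵣN²A/ℓ.
L₂/L₁ = (2.5)^2 = 6.25.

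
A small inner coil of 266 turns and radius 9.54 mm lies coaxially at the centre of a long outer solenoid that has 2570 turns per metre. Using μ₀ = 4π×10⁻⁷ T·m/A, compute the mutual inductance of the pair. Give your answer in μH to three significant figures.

The outer solenoid produces a uniform field B₁ = μ₀n₁I₁ across the inner coil,
so the flux linkage is N₂Φ = N₂B₁A₂ = μ₀n₁N₂A₂·I₁, giving M = μ₀n₁N₂A₂.
A₂ = πr² = π(9.540×10^-3 m)² = 2.859×10^-4 m².
M = (4π×10⁻⁷)(2570)(266)(2.859×10^-4) = 2.456×10^-4 H.

M ≈ 246 μH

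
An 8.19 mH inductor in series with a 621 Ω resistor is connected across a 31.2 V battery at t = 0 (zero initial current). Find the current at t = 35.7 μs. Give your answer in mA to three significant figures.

I ≈ 46.9 mA

τ = L/R = 8.190×10^-3/621 = 1.319×10^-5 s; final current I_∞ = ε/R = 31.2/621 = 5.024×10^-2 A.
I(t) = I_∞(1 − e^(−t/τ)) with t/τ = 2.707.
I = (5.024×10^-2)(1 − e^(−2.707)) = 4.689×10^-2 A.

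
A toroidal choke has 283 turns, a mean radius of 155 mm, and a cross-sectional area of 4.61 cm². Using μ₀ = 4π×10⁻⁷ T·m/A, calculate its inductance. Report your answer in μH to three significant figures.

For a thin toroid, L = μ₀N²A/(2πR).
L = (4π×10⁻⁷)(283)²(4.610×10^-4) / (2π×0.155 m) = 4.764×10^-5 H.

L ≈ 47.6 μH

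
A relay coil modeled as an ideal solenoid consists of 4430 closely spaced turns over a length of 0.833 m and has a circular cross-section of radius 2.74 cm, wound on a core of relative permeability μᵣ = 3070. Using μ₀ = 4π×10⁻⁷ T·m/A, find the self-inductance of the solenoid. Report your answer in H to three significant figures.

A = πr² = π(2.740×10^-2 m)² = 2.359×10^-3 m².
For a long solenoid, L = μ₀μᵣN²A/ℓ.
L = (4π×10⁻⁷)(3070)(4430)²(2.359×10^-3)/(0.833 m) = 214.4 H.

L ≈ 214 H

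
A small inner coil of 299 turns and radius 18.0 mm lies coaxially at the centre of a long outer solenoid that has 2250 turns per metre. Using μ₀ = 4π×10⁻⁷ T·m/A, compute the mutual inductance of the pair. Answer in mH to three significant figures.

M ≈ 0.861 mH

The outer solenoid produces a uniform field B₁ = μ₀n₁I₁ across the inner coil,
so the flux linkage is N₂Φ = N₂B₁A₂ = μ₀n₁N₂A₂·I₁, giving M = μ₀n₁N₂A₂.
A₂ = πr² = π(1.800×10^-2 m)² = 1.018×10^-3 m².
M = (4π×10⁻⁷)(2250)(299)(1.018×10^-3) = 8.605×10^-4 H.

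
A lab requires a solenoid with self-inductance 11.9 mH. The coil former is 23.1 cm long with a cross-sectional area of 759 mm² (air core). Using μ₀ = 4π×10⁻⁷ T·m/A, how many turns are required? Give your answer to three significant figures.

A = 759 mm² = 7.590×10^-4 m².
From L = μ₀N²A/ℓ, N = √(Lℓ / (μ₀A)).
N = √[(1.190×10^-2)(0.231) / ((4π×10⁻⁷)×7.590×10^-4)] = √(2.882×10^6) ≈ 1697.7.

N ≈ 1700 turns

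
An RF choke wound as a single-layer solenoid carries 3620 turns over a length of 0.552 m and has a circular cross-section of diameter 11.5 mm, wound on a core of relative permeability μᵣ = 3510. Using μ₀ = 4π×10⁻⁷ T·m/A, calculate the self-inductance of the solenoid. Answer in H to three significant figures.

A = π(d/2)² = π(5.750×10^-3 m)² = 1.039×10^-4 m².
For a long solenoid, L = μ₀μᵣN²A/ℓ.
L = (4π×10⁻⁷)(3510)(3620)²(1.039×10^-4)/(0.552 m) = 10.88 H.

L ≈ 10.9 H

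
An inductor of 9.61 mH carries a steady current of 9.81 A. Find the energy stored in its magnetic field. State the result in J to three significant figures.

U ≈ 0.462 J

Stored magnetic energy: U = ½LI².
U = ½(9.610×10^-3 H)(9.81 A)² = 0.4624 J.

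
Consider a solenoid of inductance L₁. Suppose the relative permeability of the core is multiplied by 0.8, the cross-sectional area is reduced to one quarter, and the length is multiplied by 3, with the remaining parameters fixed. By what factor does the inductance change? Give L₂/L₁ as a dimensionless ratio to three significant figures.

For a solenoid, L ∝ μᵣN²A/ℓ.
L₂/L₁ = (0.8) × (0.25) × (3)^-1 = 0.0667.

L₂/L₁ = 0.0667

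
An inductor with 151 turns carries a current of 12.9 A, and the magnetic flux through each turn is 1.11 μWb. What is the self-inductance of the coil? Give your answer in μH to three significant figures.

Self-inductance is defined by L = NΦ_B/I (flux linkage over current).
L = (151)(1.110×10^-6 Wb)/(12.9 A) = 1.299×10^-5 H.

L ≈ 13.0 μH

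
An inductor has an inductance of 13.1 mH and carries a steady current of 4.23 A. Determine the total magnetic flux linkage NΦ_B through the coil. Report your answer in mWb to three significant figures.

From L = NΦ_B/I, the flux linkage is NΦ_B = LI.
NΦ_B = (1.310×10^-2 H)(4.23 A) = 5.541×10^-2 Wb.

NΦ_B ≈ 55.4 mWb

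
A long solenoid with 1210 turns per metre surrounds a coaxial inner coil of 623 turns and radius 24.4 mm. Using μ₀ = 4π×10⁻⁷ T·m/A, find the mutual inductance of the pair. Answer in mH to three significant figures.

M ≈ 1.77 mH

The outer solenoid produces a uniform field B₁ = μ₀n₁I₁ across the inner coil,
so the flux linkage is N₂Φ = N₂B₁A₂ = μ₀n₁N₂A₂·I₁, giving M = μ₀n₁N₂A₂.
A₂ = πr² = π(2.440×10^-2 m)² = 1.870×10^-3 m².
M = (4π×10⁻⁷)(1210)(623)(1.870×10^-3) = 1.772×10^-3 H.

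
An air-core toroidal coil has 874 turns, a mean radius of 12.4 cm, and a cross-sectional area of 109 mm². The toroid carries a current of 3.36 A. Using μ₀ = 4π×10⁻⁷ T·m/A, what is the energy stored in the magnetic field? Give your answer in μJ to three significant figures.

U ≈ 758 μJ

L = μ₀N²A/(2πR) = (4π×10⁻⁷)(874)²(1.090×10^-4)/(2π×0.124) = 1.343×10^-4 H.
U = ½LI² = ½(1.343×10^-4)(3.36)² = 7.581×10^-4 J.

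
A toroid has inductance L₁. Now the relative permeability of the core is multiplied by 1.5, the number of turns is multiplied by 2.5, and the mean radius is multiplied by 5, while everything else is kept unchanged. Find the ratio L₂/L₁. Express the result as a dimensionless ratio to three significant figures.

For a toroid, L ∝ μᵣN²A/R.
L₂/L₁ = (1.5) × (2.5)^2 × (5)^-1 = 1.88.

L₂/L₁ = 1.88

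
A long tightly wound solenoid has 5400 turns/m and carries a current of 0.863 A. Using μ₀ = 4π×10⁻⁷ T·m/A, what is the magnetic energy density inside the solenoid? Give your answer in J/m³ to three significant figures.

u ≈ 13.6 J/m³

B = μ₀nI = (4π×10⁻⁷)(5.400×10^3)(0.863) = 5.856×10^-3 T.
u = B²/(2μ₀) = (5.856×10^-3)²/(2×4π×10⁻⁷) = 13.645 J/m³.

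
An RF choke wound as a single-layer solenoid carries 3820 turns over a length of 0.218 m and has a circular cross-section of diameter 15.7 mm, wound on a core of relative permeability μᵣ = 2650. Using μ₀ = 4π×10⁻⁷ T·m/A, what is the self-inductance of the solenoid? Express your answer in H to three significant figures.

A = π(d/2)² = π(7.850×10^-3 m)² = 1.936×10^-4 m².
For a long solenoid, L = μ₀μᵣN²A/ℓ.
L = (4π×10⁻⁷)(2650)(3820)²(1.936×10^-4)/(0.218 m) = 43.15 H.

L ≈ 43.2 H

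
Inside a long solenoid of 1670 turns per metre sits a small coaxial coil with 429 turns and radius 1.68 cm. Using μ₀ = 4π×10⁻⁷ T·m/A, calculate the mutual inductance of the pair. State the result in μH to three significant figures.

The outer solenoid produces a uniform field B₁ = μ₀n₁I₁ across the inner coil,
so the flux linkage is N₂Φ = N₂B₁A₂ = μ₀n₁N₂A₂·I₁, giving M = μ₀n₁N₂A₂.
A₂ = πr² = π(1.680×10^-2 m)² = 8.867×10^-4 m².
M = (4π×10⁻⁷)(1670)(429)(8.867×10^-4) = 7.983×10^-4 H.

M ≈ 798 μH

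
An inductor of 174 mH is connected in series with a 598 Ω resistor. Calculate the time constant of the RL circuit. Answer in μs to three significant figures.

τ = L/R = (0.174 H)/(598 Ω) = 2.910×10^-4 s.

τ ≈ 291 μs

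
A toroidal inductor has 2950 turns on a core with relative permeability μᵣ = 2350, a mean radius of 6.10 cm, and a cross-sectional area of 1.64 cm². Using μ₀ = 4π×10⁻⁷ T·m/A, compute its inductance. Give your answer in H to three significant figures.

For a thin toroid, L = μ₀μᵣN²A/(2πR).
L = (4π×10⁻⁷)(2350)(2950)²(1.640×10^-4) / (2π×6.100×10^-2 m) = 11 H.

L ≈ 11.0 H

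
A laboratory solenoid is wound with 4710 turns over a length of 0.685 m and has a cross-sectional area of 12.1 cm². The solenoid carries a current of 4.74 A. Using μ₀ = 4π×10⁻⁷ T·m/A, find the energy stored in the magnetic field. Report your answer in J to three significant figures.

A = 12.1 cm² = 1.210×10^-3 m².
L = μ₀N²A/ℓ = (4π×10⁻⁷)(4710)²(1.210×10^-3)/(0.685) = 4.924×10^-2 H.
U = ½LI² = ½(4.924×10^-2)(4.74)² = 0.5532 J.

U ≈ 0.553 J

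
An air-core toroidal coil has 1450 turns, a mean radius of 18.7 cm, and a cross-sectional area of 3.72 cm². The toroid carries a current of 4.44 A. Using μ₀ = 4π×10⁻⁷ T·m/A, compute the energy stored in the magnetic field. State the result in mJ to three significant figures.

U ≈ 8.25 mJ

L = μ₀N²A/(2πR) = (4π×10⁻⁷)(1450)²(3.720×10^-4)/(2π×0.187) = 8.365×10^-4 H.
U = ½LI² = ½(8.365×10^-4)(4.44)² = 8.245×10^-3 J.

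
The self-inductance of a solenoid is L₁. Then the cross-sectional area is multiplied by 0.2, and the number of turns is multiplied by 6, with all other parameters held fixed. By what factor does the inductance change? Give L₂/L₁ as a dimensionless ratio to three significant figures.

For a solenoid, L ∝ μᵣN²A/ℓ.
L₂/L₁ = (0.2) × (6)^2 = 7.20.

L₂/L₁ = 7.20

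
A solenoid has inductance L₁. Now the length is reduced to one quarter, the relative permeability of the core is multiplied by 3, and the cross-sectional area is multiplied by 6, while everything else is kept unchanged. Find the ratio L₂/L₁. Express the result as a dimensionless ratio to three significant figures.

For a solenoid, L ∝ μᵣN²A/ℓ.
L₂/L₁ = (0.25)^-1 × (3) × (6) = 72.0.

L₂/L₁ = 72.0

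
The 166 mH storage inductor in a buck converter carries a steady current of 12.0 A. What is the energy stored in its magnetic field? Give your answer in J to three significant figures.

Stored magnetic energy: U = ½LI².
U = ½(0.166 H)(12.0 A)² = 11.95 J.

U ≈ 12.0 J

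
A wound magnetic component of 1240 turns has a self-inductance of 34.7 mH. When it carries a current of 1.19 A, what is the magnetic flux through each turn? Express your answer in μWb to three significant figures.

Φ_B ≈ 33.3 μWb

From L = NΦ_B/I, the flux per turn is Φ_B = LI/N.
Φ_B = (3.470×10^-2 H)(1.19 A)/1240 = 3.330×10^-5 Wb.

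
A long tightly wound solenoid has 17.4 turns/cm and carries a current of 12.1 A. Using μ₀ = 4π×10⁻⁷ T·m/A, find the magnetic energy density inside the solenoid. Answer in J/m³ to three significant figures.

B = μ₀nI = (4π×10⁻⁷)(1.740×10^3)(12.1) = 2.646×10^-2 T.
u = B²/(2μ₀) = (2.646×10^-2)²/(2×4π×10⁻⁷) = 278.5 J/m³.

u ≈ 279 J/m³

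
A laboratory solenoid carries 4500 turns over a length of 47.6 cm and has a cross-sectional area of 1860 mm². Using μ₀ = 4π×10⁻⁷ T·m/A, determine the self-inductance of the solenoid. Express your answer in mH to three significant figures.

L ≈ 99.4 mH

A = 1860 mm² = 1.860×10^-3 m².
For a long solenoid, L = μ₀N²A/ℓ.
L = (4π×10⁻⁷)(4500)²(1.860×10^-3)/(0.476 m) = 9.944×10^-2 H.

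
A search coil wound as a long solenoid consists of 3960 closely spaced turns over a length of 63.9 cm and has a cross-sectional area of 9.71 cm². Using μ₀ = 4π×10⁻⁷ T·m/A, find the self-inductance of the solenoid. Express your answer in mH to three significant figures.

L ≈ 29.9 mH

A = 9.71 cm² = 9.710×10^-4 m².
For a long solenoid, L = μ₀N²A/ℓ.
L = (4π×10⁻⁷)(3960)²(9.710×10^-4)/(0.639 m) = 2.994×10^-2 H.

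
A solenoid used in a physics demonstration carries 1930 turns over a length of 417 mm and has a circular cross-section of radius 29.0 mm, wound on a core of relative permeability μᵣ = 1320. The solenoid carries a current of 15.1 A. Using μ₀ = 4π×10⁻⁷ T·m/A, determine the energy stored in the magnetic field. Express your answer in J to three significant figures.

A = πr² = π(2.900×10^-2 m)² = 2.642×10^-3 m².
L = μ₀μᵣN²A/ℓ = (4π×10⁻⁷)(1320)(1930)²(2.642×10^-3)/(0.417) = 39.148 H.
U = ½LI² = ½(39.148)(15.1)² = 4.463×10^3 J.

U ≈ 4460 J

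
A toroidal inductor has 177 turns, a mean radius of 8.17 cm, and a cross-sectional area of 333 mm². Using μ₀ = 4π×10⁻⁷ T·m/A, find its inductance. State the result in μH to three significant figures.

L ≈ 25.5 μH

For a thin toroid, L = μ₀N²A/(2πR).
L = (4π×10⁻⁷)(177)²(3.330×10^-4) / (2π×8.170×10^-2 m) = 2.554×10^-5 H.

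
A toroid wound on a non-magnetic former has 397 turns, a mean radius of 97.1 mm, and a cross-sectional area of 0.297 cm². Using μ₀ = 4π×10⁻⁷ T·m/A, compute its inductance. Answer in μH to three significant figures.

For a thin toroid, L = μ₀N²A/(2πR).
L = (4π×10⁻⁷)(397)²(2.970×10^-5) / (2π×9.710×10^-2 m) = 9.642×10^-6 H.

L ≈ 9.64 μH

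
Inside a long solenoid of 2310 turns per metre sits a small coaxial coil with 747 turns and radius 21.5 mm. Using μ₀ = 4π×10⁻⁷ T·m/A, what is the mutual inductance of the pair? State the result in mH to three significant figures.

M ≈ 3.15 mH

The outer solenoid produces a uniform field B₁ = μ₀n₁I₁ across the inner coil,
so the flux linkage is N₂Φ = N₂B₁A₂ = μ₀n₁N₂A₂·I₁, giving M = μ₀n₁N₂A₂.
A₂ = πr² = π(2.150×10^-2 m)² = 1.452×10^-3 m².
M = (4π×10⁻⁷)(2310)(747)(1.452×10^-3) = 3.149×10^-3 H.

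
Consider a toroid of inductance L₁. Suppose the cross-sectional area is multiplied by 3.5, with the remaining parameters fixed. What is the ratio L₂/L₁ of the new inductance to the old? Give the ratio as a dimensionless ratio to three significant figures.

L₂/L₁ = 3.50

For a toroid, L ∝ μᵣN²A/R.
L₂/L₁ = (3.5) = 3.50.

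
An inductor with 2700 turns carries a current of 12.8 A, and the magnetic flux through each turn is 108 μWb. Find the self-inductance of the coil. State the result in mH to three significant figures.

Self-inductance is defined by L = NΦ_B/I (flux linkage over current).
L = (2700)(1.080×10^-4 Wb)/(12.8 A) = 2.278×10^-2 H.

L ≈ 22.8 mH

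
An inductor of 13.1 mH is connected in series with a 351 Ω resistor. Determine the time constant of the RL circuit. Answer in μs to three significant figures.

τ = L/R = (1.310×10^-2 H)/(351 Ω) = 3.732×10^-5 s.

τ ≈ 37.3 μs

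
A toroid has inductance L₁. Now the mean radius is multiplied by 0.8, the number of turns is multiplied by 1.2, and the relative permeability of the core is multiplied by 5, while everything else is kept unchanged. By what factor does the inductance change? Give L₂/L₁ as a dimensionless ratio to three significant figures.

For a toroid, L ∝ μᵣN²A/R.
L₂/L₁ = (0.8)^-1 × (1.2)^2 × (5) = 9.00.

L₂/L₁ = 9.00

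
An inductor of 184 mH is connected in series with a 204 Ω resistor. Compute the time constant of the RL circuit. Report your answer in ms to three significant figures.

τ = L/R = (0.184 H)/(204 Ω) = 9.020×10^-4 s.

τ ≈ 0.902 ms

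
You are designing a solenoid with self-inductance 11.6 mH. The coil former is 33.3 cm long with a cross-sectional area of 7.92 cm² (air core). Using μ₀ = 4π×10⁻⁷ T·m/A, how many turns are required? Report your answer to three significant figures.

A = 7.92 cm² = 7.920×10^-4 m².
From L = μ₀N²A/ℓ, N = √(Lℓ / (μ₀A)).
N = √[(1.160×10^-2)(0.333) / ((4π×10⁻⁷)×7.920×10^-4)] = √(3.881×10^6) ≈ 1970.1.

N ≈ 1970 turns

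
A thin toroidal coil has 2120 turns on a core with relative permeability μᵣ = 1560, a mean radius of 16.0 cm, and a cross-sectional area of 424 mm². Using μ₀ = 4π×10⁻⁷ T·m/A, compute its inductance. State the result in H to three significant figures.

For a thin toroid, L = μ₀μᵣN²A/(2πR).
L = (4π×10⁻⁷)(1560)(2120)²(4.240×10^-4) / (2π×0.16 m) = 3.716 H.

L ≈ 3.72 H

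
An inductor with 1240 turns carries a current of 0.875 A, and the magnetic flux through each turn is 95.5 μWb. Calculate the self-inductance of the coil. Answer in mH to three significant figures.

L ≈ 135 mH

Self-inductance is defined by L = NΦ_B/I (flux linkage over current).
L = (1240)(9.550×10^-5 Wb)/(0.875 A) = 0.1353 H.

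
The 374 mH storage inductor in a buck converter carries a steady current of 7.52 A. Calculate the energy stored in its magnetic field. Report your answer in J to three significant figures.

Stored magnetic energy: U = ½LI².
U = ½(0.374 H)(7.52 A)² = 10.57 J.

U ≈ 10.6 J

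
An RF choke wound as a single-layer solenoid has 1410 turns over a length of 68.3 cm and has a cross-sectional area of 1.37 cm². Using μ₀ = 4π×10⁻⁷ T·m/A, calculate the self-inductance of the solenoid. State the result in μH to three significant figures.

L ≈ 501 μH

A = 1.37 cm² = 1.370×10^-4 m².
For a long solenoid, L = μ₀N²A/ℓ.
L = (4π×10⁻⁷)(1410)²(1.370×10^-4)/(0.683 m) = 5.011×10^-4 H.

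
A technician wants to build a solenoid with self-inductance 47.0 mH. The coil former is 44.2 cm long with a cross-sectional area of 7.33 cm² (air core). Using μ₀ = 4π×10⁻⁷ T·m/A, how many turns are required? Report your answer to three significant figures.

N ≈ 4750 turns

A = 7.33 cm² = 7.330×10^-4 m².
From L = μ₀N²A/ℓ, N = √(Lℓ / (μ₀A)).
N = √[(4.700×10^-2)(0.442) / ((4π×10⁻⁷)×7.330×10^-4)] = √(2.255×10^7) ≈ 4749.0.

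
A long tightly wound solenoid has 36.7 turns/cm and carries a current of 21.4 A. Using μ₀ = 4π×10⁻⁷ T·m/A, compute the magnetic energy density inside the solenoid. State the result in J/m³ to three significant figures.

B = μ₀nI = (4π×10⁻⁷)(3.670×10^3)(21.4) = 9.869×10^-2 T.
u = B²/(2μ₀) = (9.869×10^-2)²/(2×4π×10⁻⁷) = 3.876×10^3 J/m³.

u ≈ 3880 J/m³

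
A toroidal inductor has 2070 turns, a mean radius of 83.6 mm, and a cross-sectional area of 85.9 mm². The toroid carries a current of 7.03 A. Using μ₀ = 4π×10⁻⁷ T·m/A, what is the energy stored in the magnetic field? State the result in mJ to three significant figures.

U ≈ 21.8 mJ

L = μ₀N²A/(2πR) = (4π×10⁻⁷)(2070)²(8.590×10^-5)/(2π×8.360×10^-2) = 8.806×10^-4 H.
U = ½LI² = ½(8.806×10^-4)(7.03)² = 2.176×10^-2 J.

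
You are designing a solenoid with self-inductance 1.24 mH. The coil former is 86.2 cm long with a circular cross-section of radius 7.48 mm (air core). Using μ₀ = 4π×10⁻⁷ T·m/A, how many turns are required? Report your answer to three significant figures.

N ≈ 2200 turns

A = πr² = π(7.480×10^-3 m)² = 1.758×10^-4 m².
From L = μ₀N²A/ℓ, N = √(Lℓ / (μ₀A)).
N = √[(1.240×10^-3)(0.862) / ((4π×10⁻⁷)×1.758×10^-4)] = √(4.839×10^6) ≈ 2199.8.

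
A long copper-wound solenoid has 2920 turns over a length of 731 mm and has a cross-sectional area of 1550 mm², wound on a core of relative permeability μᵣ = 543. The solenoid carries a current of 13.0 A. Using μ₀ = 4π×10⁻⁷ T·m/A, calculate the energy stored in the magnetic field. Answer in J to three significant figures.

A = 1550 mm² = 1.550×10^-3 m².
L = μ₀μᵣN²A/ℓ = (4π×10⁻⁷)(543)(2920)²(1.550×10^-3)/(0.731) = 12.34 H.
U = ½LI² = ½(12.34)(13.0)² = 1.042×10^3 J.

U ≈ 1040 J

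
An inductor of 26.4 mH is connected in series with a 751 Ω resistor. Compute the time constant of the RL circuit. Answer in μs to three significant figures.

τ = L/R = (2.640×10^-2 H)/(751 Ω) = 3.515×10^-5 s.

τ ≈ 35.2 μs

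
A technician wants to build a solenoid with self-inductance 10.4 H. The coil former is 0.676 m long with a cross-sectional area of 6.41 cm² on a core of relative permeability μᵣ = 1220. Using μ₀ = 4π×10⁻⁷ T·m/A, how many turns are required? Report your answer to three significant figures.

N ≈ 2670 turns

A = 6.41 cm² = 6.410×10^-4 m².
From L = μ₀μᵣN²A/ℓ, N = √(Lℓ / (μ₀μᵣA)).
N = √[(10.4)(0.676) / ((4π×10⁻⁷)(1220)×6.410×10^-4)] = √(7.154×10^6) ≈ 2674.7.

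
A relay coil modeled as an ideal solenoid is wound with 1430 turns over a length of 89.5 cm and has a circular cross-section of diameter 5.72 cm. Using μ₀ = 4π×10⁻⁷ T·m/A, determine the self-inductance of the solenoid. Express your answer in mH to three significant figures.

A = π(d/2)² = π(2.860×10^-2 m)² = 2.570×10^-3 m².
For a long solenoid, L = μ₀N²A/ℓ.
L = (4π×10⁻⁷)(1430)²(2.570×10^-3)/(0.895 m) = 7.378×10^-3 H.

L ≈ 7.38 mH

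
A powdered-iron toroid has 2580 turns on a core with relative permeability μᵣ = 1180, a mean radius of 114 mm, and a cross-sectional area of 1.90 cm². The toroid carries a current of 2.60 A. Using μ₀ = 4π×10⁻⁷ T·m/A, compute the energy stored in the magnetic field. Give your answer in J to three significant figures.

U ≈ 8.85 J

L = μ₀μᵣN²A/(2πR) = (4π×10⁻⁷)(1180)(2580)²(1.900×10^-4)/(2π×0.114) = 2.618 H.
U = ½LI² = ½(2.618)(2.60)² = 8.849 J.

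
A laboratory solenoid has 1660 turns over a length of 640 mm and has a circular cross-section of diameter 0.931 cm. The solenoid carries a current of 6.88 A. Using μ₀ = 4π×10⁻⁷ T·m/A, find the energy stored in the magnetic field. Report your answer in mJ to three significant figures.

A = π(d/2)² = π(4.655×10^-3 m)² = 6.808×10^-5 m².
L = μ₀N²A/ℓ = (4π×10⁻⁷)(1660)²(6.808×10^-5)/(0.64) = 3.683×10^-4 H.
U = ½LI² = ½(3.683×10^-4)(6.88)² = 8.717×10^-3 J.

U ≈ 8.72 mJ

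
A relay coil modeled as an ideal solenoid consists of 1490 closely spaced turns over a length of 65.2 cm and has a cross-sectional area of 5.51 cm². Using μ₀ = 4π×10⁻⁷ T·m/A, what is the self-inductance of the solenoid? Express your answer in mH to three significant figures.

L ≈ 2.36 mH

A = 5.51 cm² = 5.510×10^-4 m².
For a long solenoid, L = μ₀N²A/ℓ.
L = (4π×10⁻⁷)(1490)²(5.510×10^-4)/(0.652 m) = 2.358×10^-3 H.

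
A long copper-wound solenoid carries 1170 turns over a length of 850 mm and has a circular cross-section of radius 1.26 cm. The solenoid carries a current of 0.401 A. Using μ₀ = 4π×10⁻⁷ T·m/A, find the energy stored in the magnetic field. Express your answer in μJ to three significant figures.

A = πr² = π(1.260×10^-2 m)² = 4.988×10^-4 m².
L = μ₀N²A/ℓ = (4π×10⁻⁷)(1170)²(4.988×10^-4)/(0.85) = 1.009×10^-3 H.
U = ½LI² = ½(1.009×10^-3)(0.401)² = 8.115×10^-5 J.

U ≈ 81.2 μJ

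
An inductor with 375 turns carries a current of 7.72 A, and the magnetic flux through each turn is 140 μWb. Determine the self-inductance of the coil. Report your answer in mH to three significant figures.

Self-inductance is defined by L = NΦ_B/I (flux linkage over current).
L = (375)(1.400×10^-4 Wb)/(7.72 A) = 6.801×10^-3 H.

L ≈ 6.80 mH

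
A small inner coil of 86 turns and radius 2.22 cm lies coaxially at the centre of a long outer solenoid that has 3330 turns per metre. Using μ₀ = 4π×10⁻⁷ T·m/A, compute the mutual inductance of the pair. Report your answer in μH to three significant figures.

The outer solenoid produces a uniform field B₁ = μ₀n₁I₁ across the inner coil,
so the flux linkage is N₂Φ = N₂B₁A₂ = μ₀n₁N₂A₂·I₁, giving M = μ₀n₁N₂A₂.
A₂ = πr² = π(2.220×10^-2 m)² = 1.548×10^-3 m².
M = (4π×10⁻⁷)(3330)(86)(1.548×10^-3) = 5.572×10^-4 H.

M ≈ 557 μH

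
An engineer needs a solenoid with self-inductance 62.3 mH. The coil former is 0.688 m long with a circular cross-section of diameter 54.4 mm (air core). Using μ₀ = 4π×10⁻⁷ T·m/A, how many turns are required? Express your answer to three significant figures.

N ≈ 3830 turns

A = π(d/2)² = π(2.720×10^-2 m)² = 2.324×10^-3 m².
From L = μ₀N²A/ℓ, N = √(Lℓ / (μ₀A)).
N = √[(6.230×10^-2)(0.688) / ((4π×10⁻⁷)×2.324×10^-3)] = √(1.468×10^7) ≈ 3830.8.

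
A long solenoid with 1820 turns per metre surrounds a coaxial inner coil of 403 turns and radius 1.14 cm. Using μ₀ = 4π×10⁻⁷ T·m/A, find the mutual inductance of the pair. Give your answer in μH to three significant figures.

M ≈ 376 μH

The outer solenoid produces a uniform field B₁ = μ₀n₁I₁ across the inner coil,
so the flux linkage is N₂Φ = N₂B₁A₂ = μ₀n₁N₂A₂·I₁, giving M = μ₀n₁N₂A₂.
A₂ = πr² = π(1.140×10^-2 m)² = 4.083×10^-4 m².
M = (4π×10⁻⁷)(1820)(403)(4.083×10^-4) = 3.763×10^-4 H.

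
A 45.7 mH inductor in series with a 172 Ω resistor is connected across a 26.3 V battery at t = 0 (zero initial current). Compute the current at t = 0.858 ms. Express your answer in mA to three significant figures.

I ≈ 147 mA

τ = L/R = 4.570×10^-2/172 = 2.657×10^-4 s; final current I_∞ = ε/R = 26.3/172 = 0.1529 A.
I(t) = I_∞(1 − e^(−t/τ)) with t/τ = 3.229.
I = (0.1529)(1 − e^(−3.229)) = 0.1469 A.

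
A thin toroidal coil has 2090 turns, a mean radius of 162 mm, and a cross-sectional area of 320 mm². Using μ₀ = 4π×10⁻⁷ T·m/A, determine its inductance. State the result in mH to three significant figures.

For a thin toroid, L = μ₀N²A/(2πR).
L = (4π×10⁻⁷)(2090)²(3.200×10^-4) / (2π×0.162 m) = 1.726×10^-3 H.

L ≈ 1.73 mH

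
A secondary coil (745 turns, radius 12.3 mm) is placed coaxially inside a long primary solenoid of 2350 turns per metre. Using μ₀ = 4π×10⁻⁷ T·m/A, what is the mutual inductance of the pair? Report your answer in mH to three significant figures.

The outer solenoid produces a uniform field B₁ = μ₀n₁I₁ across the inner coil,
so the flux linkage is N₂Φ = N₂B₁A₂ = μ₀n₁N₂A₂·I₁, giving M = μ₀n₁N₂A₂.
A₂ = πr² = π(1.230×10^-2 m)² = 4.753×10^-4 m².
M = (4π×10⁻⁷)(2350)(745)(4.753×10^-4) = 1.046×10^-3 H.

M ≈ 1.05 mH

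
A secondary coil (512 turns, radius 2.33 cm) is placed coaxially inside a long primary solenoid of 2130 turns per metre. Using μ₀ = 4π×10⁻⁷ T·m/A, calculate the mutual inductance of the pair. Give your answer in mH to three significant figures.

The outer solenoid produces a uniform field B₁ = μ₀n₁I₁ across the inner coil,
so the flux linkage is N₂Φ = N₂B₁A₂ = μ₀n₁N₂A₂·I₁, giving M = μ₀n₁N₂A₂.
A₂ = πr² = π(2.330×10^-2 m)² = 1.706×10^-3 m².
M = (4π×10⁻⁷)(2130)(512)(1.706×10^-3) = 2.337×10^-3 H.

M ≈ 2.34 mH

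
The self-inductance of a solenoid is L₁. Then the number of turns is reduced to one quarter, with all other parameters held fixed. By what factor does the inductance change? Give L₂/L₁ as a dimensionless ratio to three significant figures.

For a solenoid, L ∝ μᵣN²A/ℓ.
L₂/L₁ = (0.25)^2 = 0.0625.

L₂/L₁ = 0.0625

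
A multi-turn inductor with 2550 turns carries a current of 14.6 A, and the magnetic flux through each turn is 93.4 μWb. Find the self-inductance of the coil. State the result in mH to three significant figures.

L ≈ 16.3 mH

Self-inductance is defined by L = NΦ_B/I (flux linkage over current).
L = (2550)(9.340×10^-5 Wb)/(14.6 A) = 1.631×10^-2 H.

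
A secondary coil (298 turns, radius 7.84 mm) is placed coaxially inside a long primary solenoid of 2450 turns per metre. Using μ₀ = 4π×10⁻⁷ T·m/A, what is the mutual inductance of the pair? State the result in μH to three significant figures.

M ≈ 177 μH

The outer solenoid produces a uniform field B₁ = μ₀n₁I₁ across the inner coil,
so the flux linkage is N₂Φ = N₂B₁A₂ = μ₀n₁N₂A₂·I₁, giving M = μ₀n₁N₂A₂.
A₂ = πr² = π(7.840×10^-3 m)² = 1.931×10^-4 m².
M = (4π×10⁻⁷)(2450)(298)(1.931×10^-4) = 1.772×10^-4 H.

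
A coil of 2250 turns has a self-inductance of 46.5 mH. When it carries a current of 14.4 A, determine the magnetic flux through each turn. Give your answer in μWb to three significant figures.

Φ_B ≈ 298 μWb

From L = NΦ_B/I, the flux per turn is Φ_B = LI/N.
Φ_B = (4.650×10^-2 H)(14.4 A)/2250 = 2.976×10^-4 Wb.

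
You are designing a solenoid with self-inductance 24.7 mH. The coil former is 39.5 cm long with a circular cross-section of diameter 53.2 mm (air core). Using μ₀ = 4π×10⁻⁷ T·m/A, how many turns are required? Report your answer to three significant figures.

N ≈ 1870 turns

A = π(d/2)² = π(2.660×10^-2 m)² = 2.223×10^-3 m².
From L = μ₀N²A/ℓ, N = √(Lℓ / (μ₀A)).
N = √[(2.470×10^-2)(0.395) / ((4π×10⁻⁷)×2.223×10^-3)] = √(3.493×10^6) ≈ 1868.9.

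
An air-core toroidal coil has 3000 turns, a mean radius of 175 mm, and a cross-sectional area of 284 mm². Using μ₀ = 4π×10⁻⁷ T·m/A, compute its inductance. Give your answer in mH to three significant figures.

L ≈ 2.92 mH

For a thin toroid, L = μ₀N²A/(2πR).
L = (4π×10⁻⁷)(3000)²(2.840×10^-4) / (2π×0.175 m) = 2.921×10^-3 H.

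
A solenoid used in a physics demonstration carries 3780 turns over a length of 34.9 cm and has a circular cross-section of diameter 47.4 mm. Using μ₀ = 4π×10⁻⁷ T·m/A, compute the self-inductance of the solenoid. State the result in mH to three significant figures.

A = π(d/2)² = π(2.370×10^-2 m)² = 1.7646×10^-3 m².
For a long solenoid, L = μ₀N²A/ℓ.
L = (4π×10⁻⁷)(3780)²(1.7646×10^-3)/(0.349 m) = 9.079×10^-2 H.

L ≈ 90.8 mH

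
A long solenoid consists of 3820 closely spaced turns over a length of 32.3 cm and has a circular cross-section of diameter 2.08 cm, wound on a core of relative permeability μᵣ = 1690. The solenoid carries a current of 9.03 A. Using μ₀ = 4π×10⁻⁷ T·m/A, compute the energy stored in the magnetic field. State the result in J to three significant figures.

U ≈ 1330 J

A = π(d/2)² = π(1.040×10^-2 m)² = 3.398×10^-4 m².
L = μ₀μᵣN²A/ℓ = (4π×10⁻⁷)(1690)(3820)²(3.398×10^-4)/(0.323) = 32.6 H.
U = ½LI² = ½(32.6)(9.03)² = 1.329×10^3 J.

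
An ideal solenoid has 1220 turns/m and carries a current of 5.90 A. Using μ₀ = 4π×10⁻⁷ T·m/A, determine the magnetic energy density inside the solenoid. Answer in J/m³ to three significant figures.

u ≈ 32.6 J/m³

B = μ₀nI = (4π×10⁻⁷)(1.220×10^3)(5.90) = 9.045×10^-3 T.
u = B²/(2μ₀) = (9.045×10^-3)²/(2×4π×10⁻⁷) = 32.55 J/m³.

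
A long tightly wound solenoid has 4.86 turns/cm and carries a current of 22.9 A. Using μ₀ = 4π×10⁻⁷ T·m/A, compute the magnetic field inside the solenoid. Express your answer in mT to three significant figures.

B ≈ 14.0 mT

Inside a long solenoid, B = μ₀nI.
B = (4π×10⁻⁷)(486 m⁻¹)(22.9 A) = 1.399×10^-2 T.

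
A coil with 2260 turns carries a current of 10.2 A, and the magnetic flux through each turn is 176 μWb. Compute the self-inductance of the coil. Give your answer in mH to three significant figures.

L ≈ 39.0 mH

Self-inductance is defined by L = NΦ_B/I (flux linkage over current).
L = (2260)(1.760×10^-4 Wb)/(10.2 A) = 3.900×10^-2 H.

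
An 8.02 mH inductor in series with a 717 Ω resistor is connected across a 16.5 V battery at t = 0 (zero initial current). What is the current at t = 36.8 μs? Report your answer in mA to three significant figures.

τ = L/R = 8.020×10^-3/717 = 1.119×10^-5 s; final current I_∞ = ε/R = 16.5/717 = 2.301×10^-2 A.
I(t) = I_∞(1 − e^(−t/τ)) with t/τ = 3.290.
I = (2.301×10^-2)(1 − e^(−3.290)) = 2.216×10^-2 A.

I ≈ 22.2 mA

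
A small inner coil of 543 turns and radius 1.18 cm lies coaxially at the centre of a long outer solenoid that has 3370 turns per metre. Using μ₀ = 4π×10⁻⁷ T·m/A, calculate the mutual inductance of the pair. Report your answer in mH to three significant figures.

M ≈ 1.01 mH

The outer solenoid produces a uniform field B₁ = μ₀n₁I₁ across the inner coil,
so the flux linkage is N₂Φ = N₂B₁A₂ = μ₀n₁N₂A₂·I₁, giving M = μ₀n₁N₂A₂.
A₂ = πr² = π(1.180×10^-2 m)² = 4.374×10^-4 m².
M = (4π×10⁻⁷)(3370)(543)(4.374×10^-4) = 1.006×10^-3 H.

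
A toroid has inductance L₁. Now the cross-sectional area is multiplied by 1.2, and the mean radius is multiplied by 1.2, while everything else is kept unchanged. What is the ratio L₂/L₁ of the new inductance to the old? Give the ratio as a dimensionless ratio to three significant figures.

For a toroid, L ∝ μᵣN²A/R.
L₂/L₁ = (1.2) × (1.2)^-1 = 1.00.

L₂/L₁ = 1.00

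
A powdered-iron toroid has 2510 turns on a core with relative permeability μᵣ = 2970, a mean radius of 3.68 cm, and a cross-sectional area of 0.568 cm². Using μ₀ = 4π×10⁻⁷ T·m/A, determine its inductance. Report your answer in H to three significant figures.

For a thin toroid, L = μ₀μᵣN²A/(2πR).
L = (4π×10⁻⁷)(2970)(2510)²(5.680×10^-5) / (2π×3.680×10^-2 m) = 5.776 H.

L ≈ 5.78 H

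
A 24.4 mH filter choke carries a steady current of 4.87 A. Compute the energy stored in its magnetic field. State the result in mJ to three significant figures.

Stored magnetic energy: U = ½LI².
U = ½(2.440×10^-2 H)(4.87 A)² = 0.2893 J.

U ≈ 289 mJ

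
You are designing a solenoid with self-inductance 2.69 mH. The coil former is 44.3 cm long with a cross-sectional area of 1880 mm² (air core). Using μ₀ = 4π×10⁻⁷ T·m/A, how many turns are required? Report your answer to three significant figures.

N ≈ 710 turns

A = 1880 mm² = 1.880×10^-3 m².
From L = μ₀N²A/ℓ, N = √(Lℓ / (μ₀A)).
N = √[(2.690×10^-3)(0.443) / ((4π×10⁻⁷)×1.880×10^-3)] = √(5.044×10^5) ≈ 710.2.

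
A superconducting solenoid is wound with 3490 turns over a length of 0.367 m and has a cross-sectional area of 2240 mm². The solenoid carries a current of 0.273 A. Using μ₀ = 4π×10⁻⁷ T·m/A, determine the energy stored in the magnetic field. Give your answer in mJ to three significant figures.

U ≈ 3.48 mJ

A = 2240 mm² = 2.240×10^-3 m².
L = μ₀N²A/ℓ = (4π×10⁻⁷)(3490)²(2.240×10^-3)/(0.367) = 9.342×10^-2 H.
U = ½LI² = ½(9.342×10^-2)(0.273)² = 3.481×10^-3 J.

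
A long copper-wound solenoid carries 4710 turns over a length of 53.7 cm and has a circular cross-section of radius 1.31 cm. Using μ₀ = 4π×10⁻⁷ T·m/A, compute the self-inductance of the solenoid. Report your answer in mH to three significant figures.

A = πr² = π(1.310×10^-2 m)² = 5.391×10^-4 m².
For a long solenoid, L = μ₀N²A/ℓ.
L = (4π×10⁻⁷)(4710)²(5.391×10^-4)/(0.537 m) = 2.799×10^-2 H.

L ≈ 28.0 mH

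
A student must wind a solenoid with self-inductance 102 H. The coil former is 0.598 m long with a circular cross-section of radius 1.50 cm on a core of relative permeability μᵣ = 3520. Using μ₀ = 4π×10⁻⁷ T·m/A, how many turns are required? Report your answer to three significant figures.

A = πr² = π(1.500×10^-2 m)² = 7.069×10^-4 m².
From L = μ₀μᵣN²A/ℓ, N = √(Lℓ / (μ₀μᵣA)).
N = √[(102)(0.598) / ((4π×10⁻⁷)(3520)×7.069×10^-4)] = √(1.951×10^7) ≈ 4416.8.

N ≈ 4420 turns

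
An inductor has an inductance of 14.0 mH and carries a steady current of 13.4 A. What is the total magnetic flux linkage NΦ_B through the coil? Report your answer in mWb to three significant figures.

NΦ_B ≈ 188 mWb

From L = NΦ_B/I, the flux linkage is NΦ_B = LI.
NΦ_B = (1.400×10^-2 H)(13.4 A) = 0.1876 Wb.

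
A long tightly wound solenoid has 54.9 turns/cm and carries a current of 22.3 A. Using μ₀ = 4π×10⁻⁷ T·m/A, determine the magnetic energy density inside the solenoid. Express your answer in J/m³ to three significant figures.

u ≈ 9420 J/m³

B = μ₀nI = (4π×10⁻⁷)(5.490×10^3)(22.3) = 0.1538 T.
u = B²/(2μ₀) = (0.1538)²/(2×4π×10⁻⁷) = 9.417×10^3 J/m³.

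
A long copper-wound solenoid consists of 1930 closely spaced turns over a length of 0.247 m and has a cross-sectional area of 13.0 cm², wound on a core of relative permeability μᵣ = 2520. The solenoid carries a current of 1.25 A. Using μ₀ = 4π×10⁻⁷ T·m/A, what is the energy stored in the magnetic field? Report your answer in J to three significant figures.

U ≈ 48.5 J

A = 13.0 cm² = 1.300×10^-3 m².
L = μ₀μᵣN²A/ℓ = (4π×10⁻⁷)(2520)(1930)²(1.300×10^-3)/(0.247) = 62.08 H.
U = ½LI² = ½(62.08)(1.25)² = 48.5 J.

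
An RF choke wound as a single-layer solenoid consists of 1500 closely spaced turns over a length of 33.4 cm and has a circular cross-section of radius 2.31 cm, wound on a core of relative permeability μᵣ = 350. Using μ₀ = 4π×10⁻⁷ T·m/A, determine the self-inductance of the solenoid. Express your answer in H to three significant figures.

A = πr² = π(2.310×10^-2 m)² = 1.676×10^-3 m².
For a long solenoid, L = μ₀μᵣN²A/ℓ.
L = (4π×10⁻⁷)(350)(1500)²(1.676×10^-3)/(0.334 m) = 4.967 H.

L ≈ 4.97 H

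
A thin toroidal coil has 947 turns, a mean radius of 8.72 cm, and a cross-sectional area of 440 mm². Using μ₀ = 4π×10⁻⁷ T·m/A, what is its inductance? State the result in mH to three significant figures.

L ≈ 0.905 mH

For a thin toroid, L = μ₀N²A/(2πR).
L = (4π×10⁻⁷)(947)²(4.400×10^-4) / (2π×8.720×10^-2 m) = 9.050×10^-4 H.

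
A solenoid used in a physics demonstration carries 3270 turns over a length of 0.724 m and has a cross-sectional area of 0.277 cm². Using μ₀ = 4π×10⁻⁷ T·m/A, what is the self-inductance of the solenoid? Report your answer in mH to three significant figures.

A = 0.277 cm² = 2.770×10^-5 m².
For a long solenoid, L = μ₀N²A/ℓ.
L = (4π×10⁻⁷)(3270)²(2.770×10^-5)/(0.724 m) = 5.141×10^-4 H.

L ≈ 0.514 mH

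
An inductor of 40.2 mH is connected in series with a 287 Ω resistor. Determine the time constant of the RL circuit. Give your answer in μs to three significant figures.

τ = L/R = (4.020×10^-2 H)/(287 Ω) = 1.401×10^-4 s.

τ ≈ 140 μs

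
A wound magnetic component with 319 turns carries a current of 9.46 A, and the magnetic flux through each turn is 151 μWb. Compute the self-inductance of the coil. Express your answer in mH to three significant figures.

L ≈ 5.09 mH

Self-inductance is defined by L = NΦ_B/I (flux linkage over current).
L = (319)(1.510×10^-4 Wb)/(9.46 A) = 5.092×10^-3 H.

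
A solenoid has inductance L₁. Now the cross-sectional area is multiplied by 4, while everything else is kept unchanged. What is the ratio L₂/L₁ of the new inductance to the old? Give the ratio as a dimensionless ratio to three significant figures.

For a solenoid, L ∝ μᵣN²A/ℓ.
L₂/L₁ = (4) = 4.00.

L₂/L₁ = 4.00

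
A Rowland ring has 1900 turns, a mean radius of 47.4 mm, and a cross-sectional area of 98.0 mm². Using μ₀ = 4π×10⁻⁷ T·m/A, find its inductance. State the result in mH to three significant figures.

L ≈ 1.49 mH

For a thin toroid, L = μ₀N²A/(2πR).
L = (4π×10⁻⁷)(1900)²(9.800×10^-5) / (2π×4.740×10^-2 m) = 1.493×10^-3 H.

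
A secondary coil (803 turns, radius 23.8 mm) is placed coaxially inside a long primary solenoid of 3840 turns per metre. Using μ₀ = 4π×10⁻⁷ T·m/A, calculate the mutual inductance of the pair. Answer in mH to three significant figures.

M ≈ 6.90 mH

The outer solenoid produces a uniform field B₁ = μ₀n₁I₁ across the inner coil,
so the flux linkage is N₂Φ = N₂B₁A₂ = μ₀n₁N₂A₂·I₁, giving M = μ₀n₁N₂A₂.
A₂ = πr² = π(2.380×10^-2 m)² = 1.780×10^-3 m².
M = (4π×10⁻⁷)(3840)(803)(1.780×10^-3) = 6.895×10^-3 H.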